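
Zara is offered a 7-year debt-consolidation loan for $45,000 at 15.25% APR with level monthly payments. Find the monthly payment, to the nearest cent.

At 15.25% the monthly rate is 0.0127083, so the payment is 45,000 × 0.0127083 / (1 − 1.0127083^−84) = $874.68.

$874.68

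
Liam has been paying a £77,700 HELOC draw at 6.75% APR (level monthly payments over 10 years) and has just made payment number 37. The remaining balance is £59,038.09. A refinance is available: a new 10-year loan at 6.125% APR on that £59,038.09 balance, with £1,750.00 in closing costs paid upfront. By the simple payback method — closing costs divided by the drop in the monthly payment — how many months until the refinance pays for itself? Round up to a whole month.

8 months

Current payment = 77,700 × 6.75%/12 / (1 − (1+0.0056250)^−120) = £892.18.
Refinanced payment = 59,038.09 × 0.0051042 / (1 − (1+0.0051042)^−120) = £659.16.
Monthly savings = £892.18 − £659.16 = £233.02.
Break-even = £1,750.00 / £233.02 = 7.51 → 8 months.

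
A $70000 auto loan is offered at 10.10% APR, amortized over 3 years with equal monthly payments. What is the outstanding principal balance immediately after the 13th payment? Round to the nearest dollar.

$47,120

With monthly rate i = 10.1%/12 = 0.0084167, the balance after k of n payments is P · [(1+i)^n − (1+i)^k] / [(1+i)^n − 1].
(1+0.0084167)^36 = 1.35219877 and (1+0.0084167)^13 = 1.11511638, so the balance is 70,000 × (1.35219877 − 1.11511638) / (1.35219877 − 1) = $47,120.46.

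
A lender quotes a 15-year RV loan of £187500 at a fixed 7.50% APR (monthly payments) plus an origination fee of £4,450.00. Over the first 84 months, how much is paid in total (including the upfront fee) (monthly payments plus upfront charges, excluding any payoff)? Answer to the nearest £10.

At 7.50% the monthly rate is 0.0062500, so the payment is 187,500 × 0.0062500 / (1 − 1.0062500^−180) = £1,738.15.
Total outlay = 84 × £1,738.15 + £4,450.00 = £150,454.60.

£150,450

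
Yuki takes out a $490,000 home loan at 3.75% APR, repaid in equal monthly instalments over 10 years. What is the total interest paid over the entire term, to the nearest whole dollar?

$98,360

At 3.75% the monthly rate is 0.0031250, so the payment is 490,000 × 0.0031250 / (1 − 1.0031250^−120) = $4,903.00.
Total paid = 120 × $4,903.00 = $588,360.00; interest = $588,360.00 − $490,000 = $98,360.00.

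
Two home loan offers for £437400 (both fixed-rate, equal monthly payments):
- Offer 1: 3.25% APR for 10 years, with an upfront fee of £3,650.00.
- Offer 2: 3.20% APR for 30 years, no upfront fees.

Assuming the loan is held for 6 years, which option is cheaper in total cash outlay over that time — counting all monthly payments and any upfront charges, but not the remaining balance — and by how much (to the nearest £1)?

Offer 2 by £175,199

Offer 1: monthly rate = 3.25%/12 = 0.0027083; payment = 437,400 × 0.0027083 / (1 − (1+0.0027083)^−120) = £4,274.23.
Offer 2: at 3.20% the monthly rate is 0.0026667, so the payment is 437,400 × 0.0026667 / (1 − 1.0026667^−360) = £1,891.61.
Over 72 months: Offer 1 costs 72 × £4,274.23 + £3,650.00 = £311,394.56; Offer 2 costs 72 × £1,891.61 = £136,195.92.
Offer 2 is cheaper by £311,394.56 − £136,195.92 = £175,198.64.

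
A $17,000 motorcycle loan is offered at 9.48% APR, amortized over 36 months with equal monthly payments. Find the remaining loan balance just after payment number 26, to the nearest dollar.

$5,215

With monthly rate i = 9.48%/12 = 0.0079000, the balance after k of n payments is P · [(1+i)^n − (1+i)^k] / [(1+i)^n − 1].
(1+0.0079000)^36 = 1.32748012 and (1+0.0079000)^26 = 1.22702546, so the balance is 17,000 × (1.32748012 − 1.22702546) / (1.32748012 − 1) = $5,214.76.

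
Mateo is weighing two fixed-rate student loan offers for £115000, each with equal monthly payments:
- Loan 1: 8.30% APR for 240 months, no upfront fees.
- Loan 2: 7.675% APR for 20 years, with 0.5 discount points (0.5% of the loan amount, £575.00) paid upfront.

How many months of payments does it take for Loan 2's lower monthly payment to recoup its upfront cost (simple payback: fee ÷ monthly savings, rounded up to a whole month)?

13 months

Loan 1: monthly rate = 8.3%/12 = 0.0069167; payment = 115,000 × 0.0069167 / (1 − (1+0.0069167)^−240) = £983.49.
Loan 2: at 7.675% the monthly rate is 0.0063958, so the payment is 115,000 × 0.0063958 / (1 − 1.0063958^−240) = £938.78.
Monthly savings = £983.49 − £938.78 = £44.71.
Break-even = £575.00 / £44.71 = 12.86 → 13 months.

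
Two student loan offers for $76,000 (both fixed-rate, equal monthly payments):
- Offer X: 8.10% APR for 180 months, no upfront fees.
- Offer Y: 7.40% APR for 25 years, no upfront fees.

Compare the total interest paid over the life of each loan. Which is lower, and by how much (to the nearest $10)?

Offer X by $35,490

Offer X: monthly rate = 8.1%/12 = 0.0067500; payment = 76,000 × 0.0067500 / (1 − (1+0.0067500)^−180) = $730.69.
Total interest on Offer X = 180 × $730.69 − $76,000 = $55,524.20.
Offer Y: at 7.40% the monthly rate is 0.0061667, so the payment is 76,000 × 0.0061667 / (1 − 1.0061667^−300) = $556.70.
Total interest on Offer Y = 300 × $556.70 − $76,000 = $91,010.00.
Offer X is lower by $35,485.80.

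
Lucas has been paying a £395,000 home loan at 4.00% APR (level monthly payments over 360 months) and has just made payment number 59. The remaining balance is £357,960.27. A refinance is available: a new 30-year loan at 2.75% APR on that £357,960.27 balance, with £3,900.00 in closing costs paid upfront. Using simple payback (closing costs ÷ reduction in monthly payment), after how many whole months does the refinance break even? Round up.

Current payment = 395,000 × 4%/12 / (1 − (1+0.0033333)^−360) = £1,885.79.
Refinanced payment = 357,960.27 × 0.0022917 / (1 − (1+0.0022917)^−360) = £1,461.34.
Monthly savings = £1,885.79 − £1,461.34 = £424.45.
Break-even = £3,900.00 / £424.45 = 9.19 → 10 months.

10 months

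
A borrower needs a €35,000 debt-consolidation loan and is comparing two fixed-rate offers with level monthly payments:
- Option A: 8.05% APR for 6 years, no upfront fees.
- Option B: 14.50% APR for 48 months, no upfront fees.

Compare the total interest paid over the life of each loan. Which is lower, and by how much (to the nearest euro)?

Option A by €2,086

Option A: monthly rate = 8.05%/12 = 0.0067083; payment = 35,000 × 0.0067083 / (1 − (1+0.0067083)^−72) = €614.52.
Total interest on Option A = 72 × €614.52 − €35,000 = €9,245.44.
Option B: at 14.50% the monthly rate is 0.0120833, so the payment is 35,000 × 0.0120833 / (1 − 1.0120833^−48) = €965.23.
Total interest on Option B = 48 × €965.23 − €35,000 = €11,331.04.
Option A is lower by €2,085.60.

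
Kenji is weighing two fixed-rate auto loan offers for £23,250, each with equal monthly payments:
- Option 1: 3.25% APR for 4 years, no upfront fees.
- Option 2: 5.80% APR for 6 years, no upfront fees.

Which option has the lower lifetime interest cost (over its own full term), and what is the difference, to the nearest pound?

Option 1: at 3.25% the monthly rate is 0.0027083, so the payment is 23,250 × 0.0027083 / (1 − 1.0027083^−48) = £517.20.
Total interest on Option 1 = 48 × £517.20 − £23,250 = £1,575.60.
Option 2: monthly rate = 5.8%/12 = 0.0048333; payment = 23,250 × 0.0048333 / (1 − (1+0.0048333)^−72) = £383.13.
Total interest on Option 2 = 72 × £383.13 − £23,250 = £4,335.36.
Option 1 is lower by £2,759.76.

Option 1 by £2,760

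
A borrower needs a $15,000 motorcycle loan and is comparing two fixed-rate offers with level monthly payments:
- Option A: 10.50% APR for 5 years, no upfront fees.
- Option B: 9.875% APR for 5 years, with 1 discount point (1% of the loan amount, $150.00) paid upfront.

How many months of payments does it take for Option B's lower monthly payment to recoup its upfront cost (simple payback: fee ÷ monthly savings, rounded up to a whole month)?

Option A: monthly rate = 10.5%/12 = 0.0087500; payment = 15,000 × 0.0087500 / (1 − (1+0.0087500)^−60) = $322.41.
Option B: at 9.875% the monthly rate is 0.0082292, so the payment is 15,000 × 0.0082292 / (1 − 1.0082292^−60) = $317.78.
Monthly savings = $322.41 − $317.78 = $4.63.
Break-even = $150.00 / $4.63 = 32.40 → 33 months.

33 months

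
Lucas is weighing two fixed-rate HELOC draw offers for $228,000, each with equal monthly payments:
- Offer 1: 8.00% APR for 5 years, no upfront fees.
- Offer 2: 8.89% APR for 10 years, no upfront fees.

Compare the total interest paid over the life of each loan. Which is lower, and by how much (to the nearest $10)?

Offer 1: at 8.00% the monthly rate is 0.0066667, so the payment is 228,000 × 0.0066667 / (1 − 1.0066667^−60) = $4,623.02.
Total interest on Offer 1 = 60 × $4,623.02 − $228,000 = $49,381.20.
Offer 2: monthly rate = 8.89%/12 = 0.0074083; payment = 228,000 × 0.0074083 / (1 − (1+0.0074083)^−120) = $2,874.65.
Total interest on Offer 2 = 120 × $2,874.65 − $228,000 = $116,958.00.
Offer 1 is lower by $67,576.80.

Offer 1 by $67,580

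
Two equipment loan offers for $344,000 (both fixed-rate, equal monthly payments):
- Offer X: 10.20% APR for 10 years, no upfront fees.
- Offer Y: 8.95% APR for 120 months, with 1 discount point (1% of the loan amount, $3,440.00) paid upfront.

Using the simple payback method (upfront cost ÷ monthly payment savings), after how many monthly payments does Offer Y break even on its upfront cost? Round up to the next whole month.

Offer X: monthly rate = 10.2%/12 = 0.0085000; payment = 344,000 × 0.0085000 / (1 − (1+0.0085000)^−120) = $4,584.17.
Offer Y: monthly rate = 8.95%/12 = 0.0074583; payment = 344,000 × 0.0074583 / (1 − (1+0.0074583)^−120) = $4,348.34.
Monthly savings = $4,584.17 − $4,348.34 = $235.83.
Break-even = $3,440.00 / $235.83 = 14.59 → 15 months.

15 months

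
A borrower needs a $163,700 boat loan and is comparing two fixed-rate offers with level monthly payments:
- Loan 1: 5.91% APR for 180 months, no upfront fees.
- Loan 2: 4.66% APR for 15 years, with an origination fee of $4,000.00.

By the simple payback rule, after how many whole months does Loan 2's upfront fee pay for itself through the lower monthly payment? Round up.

38 months

Loan 1: at 5.91% the monthly rate is 0.0049250, so the payment is 163,700 × 0.0049250 / (1 − 1.0049250^−180) = $1,373.45.
Loan 2: monthly rate = 4.66%/12 = 0.0038833; payment = 163,700 × 0.0038833 / (1 − (1+0.0038833)^−180) = $1,265.72.
Monthly savings = $1,373.45 − $1,265.72 = $107.73.
Break-even = $4,000.00 / $107.73 = 37.13 → 38 months.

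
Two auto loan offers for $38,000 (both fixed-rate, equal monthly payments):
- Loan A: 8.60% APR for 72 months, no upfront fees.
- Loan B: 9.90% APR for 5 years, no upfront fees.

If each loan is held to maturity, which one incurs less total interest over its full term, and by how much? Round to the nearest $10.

Loan B by $450

Loan A: at 8.60% the monthly rate is 0.0071667, so the payment is 38,000 × 0.0071667 / (1 − 1.0071667^−72) = $677.45.
Total interest on Loan A = 72 × $677.45 − $38,000 = $10,776.40.
Loan B: monthly rate = 9.9%/12 = 0.0082500; payment = 38,000 × 0.0082500 / (1 − (1+0.0082500)^−60) = $805.52.
Total interest on Loan B = 60 × $805.52 − $38,000 = $10,331.20.
Loan B is lower by $445.20.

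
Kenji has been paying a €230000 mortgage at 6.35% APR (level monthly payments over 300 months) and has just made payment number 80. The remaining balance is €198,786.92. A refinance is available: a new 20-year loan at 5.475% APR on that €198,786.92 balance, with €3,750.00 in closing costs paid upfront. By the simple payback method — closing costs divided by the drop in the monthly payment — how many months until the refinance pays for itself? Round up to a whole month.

Current payment = 230,000 × 6.35%/12 / (1 − (1+0.0052917)^−300) = €1,531.49.
Refinanced payment = 198,786.92 × 0.0045625 / (1 − (1+0.0045625)^−240) = €1,364.62.
Monthly savings = €1,531.49 − €1,364.62 = €166.87.
Break-even = €3,750.00 / €166.87 = 22.47 → 23 months.

23 months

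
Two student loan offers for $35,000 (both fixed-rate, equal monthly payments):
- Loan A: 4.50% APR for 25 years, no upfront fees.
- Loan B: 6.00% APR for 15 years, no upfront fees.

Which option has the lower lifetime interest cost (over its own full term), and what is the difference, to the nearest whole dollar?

Loan B by $5,199

Loan A: at 4.50% the monthly rate is 0.0037500, so the payment is 35,000 × 0.0037500 / (1 − 1.0037500^−300) = $194.54.
Total interest on Loan A = 300 × $194.54 − $35,000 = $23,362.00.
Loan B: at 6.00% the monthly rate is 0.0050000, so the payment is 35,000 × 0.0050000 / (1 − 1.0050000^−180) = $295.35.
Total interest on Loan B = 180 × $295.35 − $35,000 = $18,163.00.
Loan B is lower by $5,199.00.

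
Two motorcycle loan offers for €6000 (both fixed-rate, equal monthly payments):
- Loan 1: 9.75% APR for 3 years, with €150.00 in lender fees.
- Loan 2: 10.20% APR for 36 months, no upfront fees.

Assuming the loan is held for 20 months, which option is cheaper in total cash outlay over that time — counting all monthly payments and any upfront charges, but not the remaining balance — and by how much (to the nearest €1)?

Loan 1: monthly rate = 9.75%/12 = 0.0081250; payment = 6,000 × 0.0081250 / (1 − (1+0.0081250)^−36) = €192.90.
Loan 2: at 10.20% the monthly rate is 0.0085000, so the payment is 6,000 × 0.0085000 / (1 − 1.0085000^−36) = €194.17.
Over 20 months: Loan 1 costs 20 × €192.90 + €150.00 = €4,008.00; Loan 2 costs 20 × €194.17 = €3,883.40.
Loan 2 is cheaper by €4,008.00 − €3,883.40 = €124.60.

Loan 2 by €125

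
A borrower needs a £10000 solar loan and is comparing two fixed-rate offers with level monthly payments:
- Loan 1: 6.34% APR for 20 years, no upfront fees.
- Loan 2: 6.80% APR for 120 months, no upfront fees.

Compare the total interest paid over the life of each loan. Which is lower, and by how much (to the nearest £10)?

Loan 2 by £3,860

Loan 1: at 6.34% the monthly rate is 0.0052833, so the payment is 10,000 × 0.0052833 / (1 − 1.0052833^−240) = £73.62.
Total interest on Loan 1 = 240 × £73.62 − £10,000 = £7,668.80.
Loan 2: monthly rate = 6.8%/12 = 0.0056667; payment = 10,000 × 0.0056667 / (1 − (1+0.0056667)^−120) = £115.08.
Total interest on Loan 2 = 120 × £115.08 − £10,000 = £3,809.60.
Loan 2 is lower by £3,859.20.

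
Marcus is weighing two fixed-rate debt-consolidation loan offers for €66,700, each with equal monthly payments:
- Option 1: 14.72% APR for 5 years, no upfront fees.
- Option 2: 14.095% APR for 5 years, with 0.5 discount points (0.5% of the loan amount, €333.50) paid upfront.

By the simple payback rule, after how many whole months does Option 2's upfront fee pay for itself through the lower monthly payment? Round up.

Option 1: at 14.72% the monthly rate is 0.0122667, so the payment is 66,700 × 0.0122667 / (1 − 1.0122667^−60) = €1,577.00.
Option 2: monthly rate = 14.095%/12 = 0.0117458; payment = 66,700 × 0.0117458 / (1 − (1+0.0117458)^−60) = €1,555.28.
Monthly savings = €1,577.00 − €1,555.28 = €21.72.
Break-even = €333.50 / €21.72 = 15.35 → 16 months.

16 months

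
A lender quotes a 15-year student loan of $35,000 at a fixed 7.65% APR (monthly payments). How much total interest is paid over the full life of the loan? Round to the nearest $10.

$23,940

Monthly rate = 7.65%/12 = 0.0063750; payment = 35,000 × 0.0063750 / (1 − (1+0.0063750)^−180) = $327.44.
Total paid = 180 × $327.44 = $58,939.20; interest = $58,939.20 − $35,000 = $23,939.20.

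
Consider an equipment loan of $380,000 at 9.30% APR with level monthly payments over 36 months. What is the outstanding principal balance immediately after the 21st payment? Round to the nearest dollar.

With monthly rate i = 9.3%/12 = 0.0077500, the balance after k of n payments is P · [(1+i)^n − (1+i)^k] / [(1+i)^n − 1].
(1+0.0077500)^36 = 1.32038641 and (1+0.0077500)^21 = 1.17600439, so the balance is 380,000 × (1.32038641 − 1.17600439) / (1.32038641 − 1) = $171,246.86.

$171,247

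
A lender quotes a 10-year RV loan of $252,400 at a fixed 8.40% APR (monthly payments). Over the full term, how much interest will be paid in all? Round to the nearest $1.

$121,510

At 8.40% the monthly rate is 0.0070000, so the payment is 252,400 × 0.0070000 / (1 − 1.0070000^−120) = $3,115.92.
Total paid = 120 × $3,115.92 = $373,910.40; interest = $373,910.40 − $252,400 = $121,510.40.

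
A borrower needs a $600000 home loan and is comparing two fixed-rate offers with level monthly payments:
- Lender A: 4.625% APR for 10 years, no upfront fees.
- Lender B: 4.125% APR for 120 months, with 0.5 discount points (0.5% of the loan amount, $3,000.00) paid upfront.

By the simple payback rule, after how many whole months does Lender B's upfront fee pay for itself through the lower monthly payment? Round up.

21 months

Lender A: monthly rate = 4.625%/12 = 0.0038542; payment = 600,000 × 0.0038542 / (1 − (1+0.0038542)^−120) = $6,254.52.
Lender B: monthly rate = 4.125%/12 = 0.0034375; payment = 600,000 × 0.0034375 / (1 − (1+0.0034375)^−120) = $6,110.42.
Monthly savings = $6,254.52 − $6,110.42 = $144.10.
Break-even = $3,000.00 / $144.10 = 20.82 → 21 months.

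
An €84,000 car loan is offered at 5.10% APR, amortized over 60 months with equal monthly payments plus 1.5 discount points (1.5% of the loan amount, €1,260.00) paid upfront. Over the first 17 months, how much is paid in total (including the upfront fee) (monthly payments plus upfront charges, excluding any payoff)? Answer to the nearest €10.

Monthly rate = 5.1%/12 = 0.0042500; payment = 84,000 × 0.0042500 / (1 − (1+0.0042500)^−60) = €1,589.03.
Total outlay = 17 × €1,589.03 + €1,260.00 = €28,273.51.

€28,270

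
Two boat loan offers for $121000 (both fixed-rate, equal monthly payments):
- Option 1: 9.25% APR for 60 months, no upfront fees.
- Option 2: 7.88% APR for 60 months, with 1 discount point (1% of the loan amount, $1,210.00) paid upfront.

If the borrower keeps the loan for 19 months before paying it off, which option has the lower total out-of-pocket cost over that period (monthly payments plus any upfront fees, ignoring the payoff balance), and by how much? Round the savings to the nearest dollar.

Option 2 by $309

Option 1: monthly rate = 9.25%/12 = 0.0077083; payment = 121,000 × 0.0077083 / (1 − (1+0.0077083)^−60) = $2,526.47.
Option 2: monthly rate = 7.88%/12 = 0.0065667; payment = 121,000 × 0.0065667 / (1 − (1+0.0065667)^−60) = $2,446.50.
Over 19 months: Option 1 costs 19 × $2,526.47 = $48,002.93; Option 2 costs 19 × $2,446.50 + $1,210.00 = $47,693.50.
Option 2 is cheaper by $48,002.93 − $47,693.50 = $309.43.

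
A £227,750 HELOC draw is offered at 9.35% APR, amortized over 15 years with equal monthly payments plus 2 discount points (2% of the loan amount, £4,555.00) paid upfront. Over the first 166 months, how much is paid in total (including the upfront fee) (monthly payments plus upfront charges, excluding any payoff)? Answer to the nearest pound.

£395,925

At 9.35% the monthly rate is 0.0077917, so the payment is 227,750 × 0.0077917 / (1 − 1.0077917^−180) = £2,357.65.
Total outlay = 166 × £2,357.65 + £4,555.00 = £395,924.90.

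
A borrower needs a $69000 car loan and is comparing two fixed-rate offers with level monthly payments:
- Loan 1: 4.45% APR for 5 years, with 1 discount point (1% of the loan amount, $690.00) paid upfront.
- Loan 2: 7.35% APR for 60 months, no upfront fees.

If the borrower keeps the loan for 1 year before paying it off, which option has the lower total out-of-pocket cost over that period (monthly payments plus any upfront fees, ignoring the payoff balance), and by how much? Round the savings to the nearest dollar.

Loan 1 by $425

Loan 1: at 4.45% the monthly rate is 0.0037083, so the payment is 69,000 × 0.0037083 / (1 − 1.0037083^−60) = $1,284.80.
Loan 2: at 7.35% the monthly rate is 0.0061250, so the payment is 69,000 × 0.0061250 / (1 − 1.0061250^−60) = $1,377.71.
Over 12 months: Loan 1 costs 12 × $1,284.80 + $690.00 = $16,107.60; Loan 2 costs 12 × $1,377.71 = $16,532.52.
Loan 1 is cheaper by $16,532.52 − $16,107.60 = $424.92.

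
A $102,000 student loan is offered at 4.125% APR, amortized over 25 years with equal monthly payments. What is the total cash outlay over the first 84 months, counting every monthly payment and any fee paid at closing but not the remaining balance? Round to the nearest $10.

Monthly rate = 4.125%/12 = 0.0034375; payment = 102,000 × 0.0034375 / (1 − (1+0.0034375)^−300) = $545.46.
Total outlay = 84 × $545.46 = $45,818.64.

$45,820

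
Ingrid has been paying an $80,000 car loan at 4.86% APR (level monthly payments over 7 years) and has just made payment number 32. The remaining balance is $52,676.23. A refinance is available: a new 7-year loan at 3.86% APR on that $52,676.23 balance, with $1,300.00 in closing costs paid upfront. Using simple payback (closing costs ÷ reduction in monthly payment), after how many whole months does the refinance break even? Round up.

4 months

Current payment = 80,000 × 4.86%/12 / (1 − (1+0.0040500)^−84) = $1,125.46.
Refinanced payment = 52,676.23 × 0.0032167 / (1 − (1+0.0032167)^−84) = $716.63.
Monthly savings = $1,125.46 − $716.63 = $408.83.
Break-even = $1,300.00 / $408.83 = 3.18 → 4 months.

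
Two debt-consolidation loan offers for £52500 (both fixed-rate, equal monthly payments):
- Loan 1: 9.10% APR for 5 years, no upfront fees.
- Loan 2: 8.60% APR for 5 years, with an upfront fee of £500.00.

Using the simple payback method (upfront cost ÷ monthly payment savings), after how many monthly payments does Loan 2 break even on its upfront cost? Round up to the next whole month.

Loan 1: monthly rate = 9.1%/12 = 0.0075833; payment = 52,500 × 0.0075833 / (1 − (1+0.0075833)^−60) = £1,092.36.
Loan 2: monthly rate = 8.6%/12 = 0.0071667; payment = 52,500 × 0.0071667 / (1 − (1+0.0071667)^−60) = £1,079.65.
Monthly savings = £1,092.36 − £1,079.65 = £12.71.
Break-even = £500.00 / £12.71 = 39.34 → 40 months.

40 months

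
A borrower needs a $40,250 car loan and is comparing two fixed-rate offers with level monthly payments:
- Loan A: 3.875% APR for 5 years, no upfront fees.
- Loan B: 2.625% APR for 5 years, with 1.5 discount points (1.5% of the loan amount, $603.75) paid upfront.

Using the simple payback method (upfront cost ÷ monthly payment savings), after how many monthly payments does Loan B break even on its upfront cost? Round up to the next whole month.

Loan A: at 3.875% the monthly rate is 0.0032292, so the payment is 40,250 × 0.0032292 / (1 − 1.0032292^−60) = $739.00.
Loan B: at 2.625% the monthly rate is 0.0021875, so the payment is 40,250 × 0.0021875 / (1 − 1.0021875^−60) = $716.55.
Monthly savings = $739.00 − $716.55 = $22.45.
Break-even = $603.75 / $22.45 = 26.89 → 27 months.

27 months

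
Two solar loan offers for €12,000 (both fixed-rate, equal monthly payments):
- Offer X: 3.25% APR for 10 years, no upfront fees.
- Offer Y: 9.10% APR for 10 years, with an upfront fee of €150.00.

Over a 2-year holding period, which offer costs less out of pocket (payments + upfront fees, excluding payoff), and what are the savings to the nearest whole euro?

Offer X: monthly rate = 3.25%/12 = 0.0027083; payment = 12,000 × 0.0027083 / (1 − (1+0.0027083)^−120) = €117.26.
Offer Y: monthly rate = 9.1%/12 = 0.0075833; payment = 12,000 × 0.0075833 / (1 − (1+0.0075833)^−120) = €152.66.
Over 24 months: Offer X costs 24 × €117.26 = €2,814.24; Offer Y costs 24 × €152.66 + €150.00 = €3,813.84.
Offer X is cheaper by €3,813.84 − €2,814.24 = €999.60.

Offer X by €1,000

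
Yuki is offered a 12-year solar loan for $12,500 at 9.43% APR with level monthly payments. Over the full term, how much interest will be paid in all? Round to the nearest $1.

$8,423

Monthly rate = 9.43%/12 = 0.0078583; payment = 12,500 × 0.0078583 / (1 − (1+0.0078583)^−144) = $145.30.
Total paid = 144 × $145.30 = $20,923.20; interest = $20,923.20 − $12,500 = $8,423.20.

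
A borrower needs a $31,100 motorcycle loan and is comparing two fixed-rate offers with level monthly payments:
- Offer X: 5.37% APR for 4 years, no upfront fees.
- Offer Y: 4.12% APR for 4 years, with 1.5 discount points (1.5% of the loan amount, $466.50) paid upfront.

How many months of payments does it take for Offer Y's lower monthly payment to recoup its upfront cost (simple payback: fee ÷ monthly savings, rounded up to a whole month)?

27 months

Offer X: at 5.37% the monthly rate is 0.0044750, so the payment is 31,100 × 0.0044750 / (1 − 1.0044750^−48) = $721.44.
Offer Y: monthly rate = 4.12%/12 = 0.0034333; payment = 31,100 × 0.0034333 / (1 − (1+0.0034333)^−48) = $703.88.
Monthly savings = $721.44 − $703.88 = $17.56.
Break-even = $466.50 / $17.56 = 26.57 → 27 months.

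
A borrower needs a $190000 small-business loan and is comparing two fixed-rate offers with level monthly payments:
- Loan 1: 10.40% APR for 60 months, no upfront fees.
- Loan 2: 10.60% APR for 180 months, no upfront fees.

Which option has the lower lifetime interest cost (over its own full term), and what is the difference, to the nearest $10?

Loan 1 by $135,700

Loan 1: at 10.40% the monthly rate is 0.0086667, so the payment is 190,000 × 0.0086667 / (1 − 1.0086667^−60) = $4,074.44.
Total interest on Loan 1 = 60 × $4,074.44 − $190,000 = $54,466.40.
Loan 2: at 10.60% the monthly rate is 0.0088333, so the payment is 190,000 × 0.0088333 / (1 − 1.0088333^−180) = $2,112.05.
Total interest on Loan 2 = 180 × $2,112.05 − $190,000 = $190,169.00.
Loan 1 is lower by $135,702.60.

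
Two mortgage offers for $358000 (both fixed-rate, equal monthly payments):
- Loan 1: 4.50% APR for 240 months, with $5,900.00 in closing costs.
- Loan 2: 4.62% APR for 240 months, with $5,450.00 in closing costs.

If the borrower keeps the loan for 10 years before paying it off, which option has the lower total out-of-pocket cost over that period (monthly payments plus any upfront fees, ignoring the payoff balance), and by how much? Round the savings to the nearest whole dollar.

Loan 1 by $2,341

Loan 1: at 4.50% the monthly rate is 0.0037500, so the payment is 358,000 × 0.0037500 / (1 − 1.0037500^−240) = $2,264.88.
Loan 2: monthly rate = 4.62%/12 = 0.0038500; payment = 358,000 × 0.0038500 / (1 − (1+0.0038500)^−240) = $2,288.14.
Over 120 months: Loan 1 costs 120 × $2,264.88 + $5,900.00 = $277,685.60; Loan 2 costs 120 × $2,288.14 + $5,450.00 = $280,026.80.
Loan 1 is cheaper by $280,026.80 − $277,685.60 = $2,341.20.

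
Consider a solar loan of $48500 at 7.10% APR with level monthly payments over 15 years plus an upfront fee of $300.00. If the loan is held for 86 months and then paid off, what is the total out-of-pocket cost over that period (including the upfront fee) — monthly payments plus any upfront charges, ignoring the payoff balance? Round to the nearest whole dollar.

$38,024

At 7.10% the monthly rate is 0.0059167, so the payment is 48,500 × 0.0059167 / (1 − 1.0059167^−180) = $438.65.
Total outlay = 86 × $438.65 + $300.00 = $38,023.90.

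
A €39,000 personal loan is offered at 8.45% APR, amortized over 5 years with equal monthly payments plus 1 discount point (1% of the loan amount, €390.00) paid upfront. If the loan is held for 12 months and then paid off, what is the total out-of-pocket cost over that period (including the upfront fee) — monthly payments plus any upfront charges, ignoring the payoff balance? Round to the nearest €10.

€9,980

At 8.45% the monthly rate is 0.0070417, so the payment is 39,000 × 0.0070417 / (1 − 1.0070417^−60) = €799.21.
Total outlay = 12 × €799.21 + €390.00 = €9,980.52.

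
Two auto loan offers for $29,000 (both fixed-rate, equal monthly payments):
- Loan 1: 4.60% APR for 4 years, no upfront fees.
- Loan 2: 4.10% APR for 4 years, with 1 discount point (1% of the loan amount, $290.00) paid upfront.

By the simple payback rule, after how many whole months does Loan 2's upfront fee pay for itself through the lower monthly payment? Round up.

45 months

Loan 1: at 4.60% the monthly rate is 0.0038333, so the payment is 29,000 × 0.0038333 / (1 − 1.0038333^−48) = $662.61.
Loan 2: monthly rate = 4.1%/12 = 0.0034167; payment = 29,000 × 0.0034167 / (1 − (1+0.0034167)^−48) = $656.09.
Monthly savings = $662.61 − $656.09 = $6.52.
Break-even = $290.00 / $6.52 = 44.48 → 45 months.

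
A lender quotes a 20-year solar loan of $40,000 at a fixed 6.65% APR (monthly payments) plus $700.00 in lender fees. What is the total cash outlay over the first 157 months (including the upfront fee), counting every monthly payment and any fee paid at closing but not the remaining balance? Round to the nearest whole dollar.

$48,078

At 6.65% the monthly rate is 0.0055417, so the payment is 40,000 × 0.0055417 / (1 − 1.0055417^−240) = $301.77.
Total outlay = 157 × $301.77 + $700.00 = $48,077.89.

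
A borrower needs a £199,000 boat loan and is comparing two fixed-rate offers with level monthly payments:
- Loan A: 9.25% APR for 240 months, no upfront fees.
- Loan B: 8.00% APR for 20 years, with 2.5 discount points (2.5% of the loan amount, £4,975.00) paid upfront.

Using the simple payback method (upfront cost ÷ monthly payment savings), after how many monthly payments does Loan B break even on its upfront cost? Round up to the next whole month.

Loan A: monthly rate = 9.25%/12 = 0.0077083; payment = 199,000 × 0.0077083 / (1 − (1+0.0077083)^−240) = £1,822.57.
Loan B: monthly rate = 8%/12 = 0.0066667; payment = 199,000 × 0.0066667 / (1 − (1+0.0066667)^−240) = £1,664.52.
Monthly savings = £1,822.57 − £1,664.52 = £158.05.
Break-even = £4,975.00 / £158.05 = 31.48 → 32 months.

32 months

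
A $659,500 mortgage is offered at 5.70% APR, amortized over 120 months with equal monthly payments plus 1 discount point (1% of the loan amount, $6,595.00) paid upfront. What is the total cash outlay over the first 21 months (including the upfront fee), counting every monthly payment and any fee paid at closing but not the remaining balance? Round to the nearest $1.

Monthly rate = 5.7%/12 = 0.0047500; payment = 659,500 × 0.0047500 / (1 − (1+0.0047500)^−120) = $7,222.84.
Total outlay = 21 × $7,222.84 + $6,595.00 = $158,274.64.

$158,275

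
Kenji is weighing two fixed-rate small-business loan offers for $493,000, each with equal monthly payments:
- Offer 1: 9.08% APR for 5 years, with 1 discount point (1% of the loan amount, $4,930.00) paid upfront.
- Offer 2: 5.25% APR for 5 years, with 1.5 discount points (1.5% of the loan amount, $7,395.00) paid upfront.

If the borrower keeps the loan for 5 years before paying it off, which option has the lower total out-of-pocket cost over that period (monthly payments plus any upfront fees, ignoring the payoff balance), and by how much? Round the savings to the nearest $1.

Offer 2 by $51,111

Offer 1: at 9.08% the monthly rate is 0.0075667, so the payment is 493,000 × 0.0075667 / (1 − 1.0075667^−60) = $10,253.02.
Offer 2: monthly rate = 5.25%/12 = 0.0043750; payment = 493,000 × 0.0043750 / (1 − (1+0.0043750)^−60) = $9,360.09.
Over 60 months: Offer 1 costs 60 × $10,253.02 + $4,930.00 = $620,111.20; Offer 2 costs 60 × $9,360.09 + $7,395.00 = $569,000.40.
Offer 2 is cheaper by $620,111.20 − $569,000.40 = $51,110.80.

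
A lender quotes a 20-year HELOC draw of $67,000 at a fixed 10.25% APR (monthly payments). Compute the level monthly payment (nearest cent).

$657.70

At 10.25% the monthly rate is 0.0085417, so the payment is 67,000 × 0.0085417 / (1 − 1.0085417^−240) = $657.70.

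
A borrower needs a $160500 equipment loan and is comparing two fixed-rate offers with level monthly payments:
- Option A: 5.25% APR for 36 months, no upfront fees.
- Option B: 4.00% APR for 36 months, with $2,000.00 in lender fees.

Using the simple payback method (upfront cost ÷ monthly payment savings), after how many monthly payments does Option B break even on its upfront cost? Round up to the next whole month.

Option A: at 5.25% the monthly rate is 0.0043750, so the payment is 160,500 × 0.0043750 / (1 − 1.0043750^−36) = $4,828.36.
Option B: at 4.00% the monthly rate is 0.0033333, so the payment is 160,500 × 0.0033333 / (1 − 1.0033333^−36) = $4,738.60.
Monthly savings = $4,828.36 − $4,738.60 = $89.76.
Break-even = $2,000.00 / $89.76 = 22.28 → 23 months.

23 months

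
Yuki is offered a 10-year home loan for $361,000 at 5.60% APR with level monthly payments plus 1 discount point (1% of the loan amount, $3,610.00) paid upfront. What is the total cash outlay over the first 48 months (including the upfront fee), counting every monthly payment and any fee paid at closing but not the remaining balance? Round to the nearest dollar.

At 5.60% the monthly rate is 0.0046667, so the payment is 361,000 × 0.0046667 / (1 − 1.0046667^−120) = $3,935.71.
Total outlay = 48 × $3,935.71 + $3,610.00 = $192,524.08.

$192,524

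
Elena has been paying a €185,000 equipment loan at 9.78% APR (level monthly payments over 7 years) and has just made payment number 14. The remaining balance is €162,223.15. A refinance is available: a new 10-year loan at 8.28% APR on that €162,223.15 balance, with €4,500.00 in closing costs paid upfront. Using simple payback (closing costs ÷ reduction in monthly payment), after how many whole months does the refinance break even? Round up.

Current payment = 185,000 × 9.78%/12 / (1 − (1+0.0081500)^−84) = €3,050.23.
Refinanced payment = 162,223.15 × 0.0069000 / (1 − (1+0.0069000)^−120) = €1,992.30.
Monthly savings = €3,050.23 − €1,992.30 = €1,057.93.
Break-even = €4,500.00 / €1,057.93 = 4.25 → 5 months.

5 months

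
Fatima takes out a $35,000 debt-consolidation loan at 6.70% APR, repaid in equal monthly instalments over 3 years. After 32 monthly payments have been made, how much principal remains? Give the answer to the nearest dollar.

$4,244

With monthly rate i = 6.7%/12 = 0.0055833, the balance after k of n payments is P · [(1+i)^n − (1+i)^k] / [(1+i)^n − 1].
(1+0.0055833)^36 = 1.22194146 and (1+0.0055833)^32 = 1.19502815, so the balance is 35,000 × (1.22194146 − 1.19502815) / (1.22194146 − 1) = $4,244.21.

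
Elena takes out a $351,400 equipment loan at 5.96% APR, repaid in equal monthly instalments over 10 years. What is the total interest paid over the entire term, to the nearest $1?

At 5.96% the monthly rate is 0.0049667, so the payment is 351,400 × 0.0049667 / (1 − 1.0049667^−120) = $3,894.21.
Total paid = 120 × $3,894.21 = $467,305.20; interest = $467,305.20 − $351,400 = $115,905.20.

$115,905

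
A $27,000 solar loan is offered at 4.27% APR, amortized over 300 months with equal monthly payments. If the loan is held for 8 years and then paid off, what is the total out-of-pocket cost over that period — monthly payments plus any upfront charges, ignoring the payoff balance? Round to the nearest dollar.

$14,071

At 4.27% the monthly rate is 0.0035583, so the payment is 27,000 × 0.0035583 / (1 − 1.0035583^−300) = $146.57.
Total outlay = 96 × $146.57 = $14,070.72.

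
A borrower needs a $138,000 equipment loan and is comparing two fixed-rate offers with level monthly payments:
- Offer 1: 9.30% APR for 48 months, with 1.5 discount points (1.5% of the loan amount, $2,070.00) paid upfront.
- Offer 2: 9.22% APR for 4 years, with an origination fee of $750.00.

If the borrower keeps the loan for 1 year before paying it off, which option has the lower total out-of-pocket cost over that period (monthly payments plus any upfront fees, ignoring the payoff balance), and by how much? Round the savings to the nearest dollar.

Offer 1: at 9.30% the monthly rate is 0.0077500, so the payment is 138,000 × 0.0077500 / (1 − 1.0077500^−48) = $3,453.83.
Offer 2: monthly rate = 9.22%/12 = 0.0076833; payment = 138,000 × 0.0076833 / (1 − (1+0.0076833)^−48) = $3,448.57.
Over 12 months: Offer 1 costs 12 × $3,453.83 + $2,070.00 = $43,515.96; Offer 2 costs 12 × $3,448.57 + $750.00 = $42,132.84.
Offer 2 is cheaper by $43,515.96 − $42,132.84 = $1,383.12.

Offer 2 by $1,383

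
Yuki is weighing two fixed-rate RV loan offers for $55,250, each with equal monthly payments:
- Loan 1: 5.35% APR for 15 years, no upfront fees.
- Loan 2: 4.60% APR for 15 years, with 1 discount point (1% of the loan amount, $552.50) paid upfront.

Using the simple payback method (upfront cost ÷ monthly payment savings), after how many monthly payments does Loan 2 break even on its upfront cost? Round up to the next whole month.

26 months

Loan 1: at 5.35% the monthly rate is 0.0044583, so the payment is 55,250 × 0.0044583 / (1 − 1.0044583^−180) = $447.05.
Loan 2: monthly rate = 4.6%/12 = 0.0038333; payment = 55,250 × 0.0038333 / (1 − (1+0.0038333)^−180) = $425.49.
Monthly savings = $447.05 − $425.49 = $21.56.
Break-even = $552.50 / $21.56 = 25.63 → 26 months.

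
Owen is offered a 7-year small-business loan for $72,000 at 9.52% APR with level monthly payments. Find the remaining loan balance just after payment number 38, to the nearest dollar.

With monthly rate i = 9.52%/12 = 0.0079333, the balance after k of n payments is P · [(1+i)^n − (1+i)^k] / [(1+i)^n − 1].
(1+0.0079333)^84 = 1.94210126 and (1+0.0079333)^38 = 1.35023295, so the balance is 72,000 × (1.94210126 − 1.35023295) / (1.94210126 − 1) = $45,233.48.

$45,233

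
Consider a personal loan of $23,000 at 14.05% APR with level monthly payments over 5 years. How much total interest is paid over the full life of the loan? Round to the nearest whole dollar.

$9,146

At 14.05% the monthly rate is 0.0117083, so the payment is 23,000 × 0.0117083 / (1 − 1.0117083^−60) = $535.77.
Total paid = 60 × $535.77 = $32,146.20; interest = $32,146.20 − $23,000 = $9,146.20.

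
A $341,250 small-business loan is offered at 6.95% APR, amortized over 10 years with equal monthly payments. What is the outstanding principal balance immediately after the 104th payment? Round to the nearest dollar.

With monthly rate i = 6.95%/12 = 0.0057917, the balance after k of n payments is P · [(1+i)^n − (1+i)^k] / [(1+i)^n − 1].
(1+0.0057917)^120 = 1.99969593 and (1+0.0057917)^104 = 1.82320471, so the balance is 341,250 × (1.99969593 − 1.82320471) / (1.99969593 − 1) = $60,245.95.

$60,246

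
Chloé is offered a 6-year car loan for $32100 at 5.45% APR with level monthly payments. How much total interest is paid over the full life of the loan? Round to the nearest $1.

At 5.45% the monthly rate is 0.0045417, so the payment is 32,100 × 0.0045417 / (1 − 1.0045417^−72) = $523.70.
Total paid = 72 × $523.70 = $37,706.40; interest = $37,706.40 − $32,100 = $5,606.40.

$5,606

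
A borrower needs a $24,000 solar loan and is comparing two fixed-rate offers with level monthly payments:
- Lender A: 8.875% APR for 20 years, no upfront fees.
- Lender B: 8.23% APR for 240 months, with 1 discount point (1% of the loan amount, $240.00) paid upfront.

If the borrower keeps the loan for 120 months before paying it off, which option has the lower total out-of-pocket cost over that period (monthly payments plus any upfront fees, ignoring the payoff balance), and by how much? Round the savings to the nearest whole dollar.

Lender B by $938

Lender A: at 8.875% the monthly rate is 0.0073958, so the payment is 24,000 × 0.0073958 / (1 − 1.0073958^−240) = $214.01.
Lender B: monthly rate = 8.23%/12 = 0.0068583; payment = 24,000 × 0.0068583 / (1 − (1+0.0068583)^−240) = $204.19.
Over 120 months: Lender A costs 120 × $214.01 = $25,681.20; Lender B costs 120 × $204.19 + $240.00 = $24,742.80.
Lender B is cheaper by $25,681.20 − $24,742.80 = $938.40.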